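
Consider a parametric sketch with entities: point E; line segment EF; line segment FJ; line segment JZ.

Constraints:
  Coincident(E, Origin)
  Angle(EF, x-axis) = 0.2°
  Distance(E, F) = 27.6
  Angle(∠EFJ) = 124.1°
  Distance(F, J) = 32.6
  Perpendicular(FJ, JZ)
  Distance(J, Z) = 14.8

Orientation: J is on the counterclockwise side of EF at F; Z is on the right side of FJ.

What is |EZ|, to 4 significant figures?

61.06

E is at the origin; EF runs at 0.2° with length 27.6, so F = 27.6·(cos 0.2°, sin 0.2°) = (27.60, 0.09634). ∠EFJ = 124.1°, so FJ runs at 0.2° + (180° − 124.1°) = 56.10° from the x-axis; with |FJ| = 32.6, J = F + 32.6·(cos 56.10°, sin 56.10°) = (45.78, 27.15). The perpendicularity gives JZ at right angles to FJ; with |JZ| = 14.8 on the right of FJ, Z = J + 14.8·(0.8300, -0.5577) = (58.07, 18.90). Then |EZ| = |Z − E| = 61.06.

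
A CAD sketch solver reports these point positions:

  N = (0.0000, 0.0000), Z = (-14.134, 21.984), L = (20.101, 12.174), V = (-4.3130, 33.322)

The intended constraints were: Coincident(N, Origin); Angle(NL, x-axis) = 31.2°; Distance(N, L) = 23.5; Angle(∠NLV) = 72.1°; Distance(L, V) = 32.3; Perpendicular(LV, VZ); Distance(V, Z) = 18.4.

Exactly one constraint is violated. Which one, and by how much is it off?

Distance(V, Z) = 18.4 — off by 3.40.

N = (0.00, 0.00) ✓; NL at 31.20° ✓; |NL| = 23.50 ✓; ∠NLV = 72.10° ✓; |LV| = 32.30 ✓; ∠(LV, VZ) = 90.00° ✓; |VZ| = 15.00 ✗.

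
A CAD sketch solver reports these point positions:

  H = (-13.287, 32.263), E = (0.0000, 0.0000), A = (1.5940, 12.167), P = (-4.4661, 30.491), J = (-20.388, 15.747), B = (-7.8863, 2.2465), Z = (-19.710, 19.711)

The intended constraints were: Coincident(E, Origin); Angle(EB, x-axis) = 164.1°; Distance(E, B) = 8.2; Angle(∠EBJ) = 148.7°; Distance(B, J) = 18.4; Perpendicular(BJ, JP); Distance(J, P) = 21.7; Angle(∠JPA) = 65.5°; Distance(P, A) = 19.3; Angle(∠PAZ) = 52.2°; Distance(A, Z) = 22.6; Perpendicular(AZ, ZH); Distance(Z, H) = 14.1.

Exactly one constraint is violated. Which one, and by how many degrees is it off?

Perpendicular(AZ, ZH) — off by 7.60°.

E = (0.00, 0.00) ✓; EB at 164.1° ✓; |EB| = 8.200 ✓; ∠EBJ = 148.7° ✓; |BJ| = 18.40 ✓; ∠(BJ, JP) = 90.00° ✓; |JP| = 21.70 ✓; ∠JPA = 65.50° ✓; |PA| = 19.30 ✓; ∠PAZ = 52.20° ✓; |AZ| = 22.60 ✓; ∠(AZ, ZH) = 97.60° ✗; |ZH| = 14.10 ✓.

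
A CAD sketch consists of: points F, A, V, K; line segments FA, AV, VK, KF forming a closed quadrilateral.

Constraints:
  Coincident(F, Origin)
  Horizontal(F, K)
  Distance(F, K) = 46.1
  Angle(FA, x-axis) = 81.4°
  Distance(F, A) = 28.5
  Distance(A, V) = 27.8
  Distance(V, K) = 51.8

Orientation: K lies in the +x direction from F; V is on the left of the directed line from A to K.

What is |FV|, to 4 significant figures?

53.16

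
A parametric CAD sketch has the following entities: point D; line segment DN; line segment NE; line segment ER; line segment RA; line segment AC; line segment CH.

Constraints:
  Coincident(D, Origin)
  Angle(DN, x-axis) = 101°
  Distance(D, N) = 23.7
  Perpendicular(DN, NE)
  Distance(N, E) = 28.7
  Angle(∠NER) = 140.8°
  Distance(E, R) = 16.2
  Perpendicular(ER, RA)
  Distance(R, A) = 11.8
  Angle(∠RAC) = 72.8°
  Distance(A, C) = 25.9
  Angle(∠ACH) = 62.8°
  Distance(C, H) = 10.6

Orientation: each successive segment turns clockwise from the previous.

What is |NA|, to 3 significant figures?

39.0

D is at the origin; DN runs at 101.0° with length 23.7, so N = (-4.52, 23.3). DN ⟂ NE, so NE runs at 11.0°; with |NE| = 28.7, E = (23.7, 28.7). ∠NER = 140.8° gives ER at -28.2° from the x-axis; with |ER| = 16.2, R = (37.9, 21.1). ER is perpendicular to RA, so RA runs at -118°; with |RA| = 11.8, A = (32.4, 10.7). Then |NA| = |A − N| = 39.0.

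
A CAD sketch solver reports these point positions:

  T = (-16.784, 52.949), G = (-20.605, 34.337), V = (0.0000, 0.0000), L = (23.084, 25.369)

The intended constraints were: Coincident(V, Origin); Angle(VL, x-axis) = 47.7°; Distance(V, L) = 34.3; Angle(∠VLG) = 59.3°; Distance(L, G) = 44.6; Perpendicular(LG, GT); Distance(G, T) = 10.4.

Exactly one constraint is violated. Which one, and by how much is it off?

Distance(G, T) = 10.4 — off by 8.60.

V = (0.00, 0.00) ✓; VL at 47.70° ✓; |VL| = 34.30 ✓; ∠VLG = 59.30° ✓; |LG| = 44.60 ✓; ∠(LG, GT) = 90.00° ✓; |GT| = 19.00 ✗.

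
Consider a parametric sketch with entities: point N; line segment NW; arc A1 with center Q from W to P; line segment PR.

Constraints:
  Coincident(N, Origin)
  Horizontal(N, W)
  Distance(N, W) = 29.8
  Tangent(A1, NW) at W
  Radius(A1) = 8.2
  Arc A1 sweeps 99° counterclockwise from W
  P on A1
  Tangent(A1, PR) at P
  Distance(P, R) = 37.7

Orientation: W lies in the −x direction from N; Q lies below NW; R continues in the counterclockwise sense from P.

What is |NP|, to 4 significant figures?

39.07

N is at the origin; NW is horizontal with |NW| = 29.8 and W on the −x side, so W = (-29.80, 0.000). The tangent condition forces QW to be normal to NW, so Q = W + (0, -8.2) = (-29.80, -8.200). On A1, W sits at bearing 90° from Q; a 99° counterclockwise sweep puts P at bearing 189°, so P = Q + 8.2·(cos 189°, sin 189°) = (-37.90, -9.483). Then |NP| = |P − N| = 39.07.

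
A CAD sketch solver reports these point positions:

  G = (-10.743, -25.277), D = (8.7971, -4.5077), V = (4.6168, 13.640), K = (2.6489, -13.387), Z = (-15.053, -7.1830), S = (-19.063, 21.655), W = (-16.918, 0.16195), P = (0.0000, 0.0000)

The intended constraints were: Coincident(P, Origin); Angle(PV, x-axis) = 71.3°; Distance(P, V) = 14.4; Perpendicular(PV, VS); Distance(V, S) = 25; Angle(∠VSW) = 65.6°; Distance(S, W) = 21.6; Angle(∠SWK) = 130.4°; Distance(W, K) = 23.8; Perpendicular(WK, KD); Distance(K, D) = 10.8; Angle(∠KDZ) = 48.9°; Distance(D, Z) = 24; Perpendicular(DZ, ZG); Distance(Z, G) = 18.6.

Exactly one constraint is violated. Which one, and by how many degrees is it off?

Perpendicular(DZ, ZG) — off by 7.00°.

P = (0.00, 0.00) ✓; PV at 71.30° ✓; |PV| = 14.40 ✓; ∠(PV, VS) = 90.00° ✓; |VS| = 25.00 ✓; ∠VSW = 65.60° ✓; |SW| = 21.60 ✓; ∠SWK = 130.4° ✓; |WK| = 23.80 ✓; ∠(WK, KD) = 90.00° ✓; |KD| = 10.80 ✓; ∠KDZ = 48.90° ✓; |DZ| = 24.00 ✓; ∠(DZ, ZG) = 97.00° ✗; |ZG| = 18.60 ✓.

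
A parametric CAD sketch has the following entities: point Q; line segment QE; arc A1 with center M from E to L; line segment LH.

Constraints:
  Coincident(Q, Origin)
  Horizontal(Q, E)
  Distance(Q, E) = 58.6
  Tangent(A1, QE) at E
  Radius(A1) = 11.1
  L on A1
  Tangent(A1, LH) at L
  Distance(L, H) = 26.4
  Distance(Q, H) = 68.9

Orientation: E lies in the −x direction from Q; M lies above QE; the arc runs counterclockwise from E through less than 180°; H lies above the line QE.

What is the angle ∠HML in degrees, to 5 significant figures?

67.195°

Checks: Q.y = 0.00, E.y = 0.00 ✓; |ML| = 11.10 ✓; ∠(ML, LH) = 90.00° ✓; |LH| = 26.40 ✓; |QH| = 68.90 ✓.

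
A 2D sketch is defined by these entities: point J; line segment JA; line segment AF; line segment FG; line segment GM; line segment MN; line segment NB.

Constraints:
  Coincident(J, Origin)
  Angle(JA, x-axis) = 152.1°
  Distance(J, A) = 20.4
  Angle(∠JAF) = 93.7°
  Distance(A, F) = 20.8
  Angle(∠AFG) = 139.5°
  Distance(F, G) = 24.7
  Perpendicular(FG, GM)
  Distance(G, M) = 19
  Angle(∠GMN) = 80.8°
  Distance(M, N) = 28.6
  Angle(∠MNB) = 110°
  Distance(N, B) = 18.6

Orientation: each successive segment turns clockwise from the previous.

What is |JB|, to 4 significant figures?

33.86

J is at the origin; JA runs at 152.1° with length 20.4, so A = (-18.03, 9.546). ∠JAF = 93.7° gives AF at 65.80° from the x-axis; with |AF| = 20.8, F = (-9.502, 28.52). ∠AFG = 139.5° gives FG at 25.30° from the x-axis; with |FG| = 24.7, G = (12.83, 39.07). FG ⟂ GM, so GM runs at -64.70°; with |GM| = 19.0, M = (20.95, 21.90). ∠GMN = 80.8° gives MN at -163.9° from the x-axis; with |MN| = 28.6, N = (-6.530, 13.96). ∠MNB = 110.0° gives NB at 126.1° from the x-axis; with |NB| = 18.6, B = (-17.49, 28.99). Then |JB| = |B − J| = 33.86.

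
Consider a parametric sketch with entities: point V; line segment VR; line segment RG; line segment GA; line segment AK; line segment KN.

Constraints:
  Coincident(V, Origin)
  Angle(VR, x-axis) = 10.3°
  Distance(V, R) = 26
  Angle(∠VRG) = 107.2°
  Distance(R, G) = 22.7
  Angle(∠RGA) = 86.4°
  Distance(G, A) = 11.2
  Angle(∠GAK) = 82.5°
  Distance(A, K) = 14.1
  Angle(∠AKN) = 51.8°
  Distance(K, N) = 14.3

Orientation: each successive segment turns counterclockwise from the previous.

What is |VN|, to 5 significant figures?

37.051

∠GAK = 82.5° gives AK at -85.800° from the x-axis; with |AK| = 14.1, K = (18.159, 13.767). ∠AKN = 51.8° gives KN at 42.400° from the x-axis; with |KN| = 14.3, N = (28.719, 23.410). Then |VN| = |N − V| = 37.051.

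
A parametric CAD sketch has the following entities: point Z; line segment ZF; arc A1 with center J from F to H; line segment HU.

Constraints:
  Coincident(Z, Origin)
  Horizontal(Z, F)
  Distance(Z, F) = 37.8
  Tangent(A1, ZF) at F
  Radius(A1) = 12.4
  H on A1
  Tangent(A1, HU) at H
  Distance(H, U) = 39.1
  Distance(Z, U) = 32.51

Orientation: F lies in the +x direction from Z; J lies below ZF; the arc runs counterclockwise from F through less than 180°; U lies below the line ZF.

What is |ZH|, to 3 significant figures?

29.0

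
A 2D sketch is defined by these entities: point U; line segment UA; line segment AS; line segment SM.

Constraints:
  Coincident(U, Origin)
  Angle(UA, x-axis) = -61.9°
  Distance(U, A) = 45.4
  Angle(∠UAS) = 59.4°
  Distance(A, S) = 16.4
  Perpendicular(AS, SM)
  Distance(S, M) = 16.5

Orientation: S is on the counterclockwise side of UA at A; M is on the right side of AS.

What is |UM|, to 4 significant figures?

55.98

∠UAS = 59.4°, so AS runs at -61.9° + (180° − 59.4°) = 58.70° from the x-axis; with |AS| = 16.4, S = A + 16.4·(cos 58.70°, sin 58.70°) = (29.90, -26.04). The perpendicularity gives SM at right angles to AS; with |SM| = 16.5 on the right of AS, M = S + 16.5·(0.8545, -0.5195) = (44.00, -34.61). Then |UM| = |M − U| = 55.98.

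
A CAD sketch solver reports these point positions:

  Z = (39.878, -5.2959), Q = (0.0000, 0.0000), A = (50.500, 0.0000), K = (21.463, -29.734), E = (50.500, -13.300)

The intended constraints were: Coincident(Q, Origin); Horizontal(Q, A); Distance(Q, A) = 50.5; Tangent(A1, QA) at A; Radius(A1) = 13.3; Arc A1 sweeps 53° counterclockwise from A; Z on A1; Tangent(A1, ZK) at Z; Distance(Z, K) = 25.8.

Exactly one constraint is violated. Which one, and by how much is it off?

Distance(Z, K) = 25.8 — off by 4.80.

Q = (0.00, 0.00) ✓; Q.y = 0.00, A.y = 0.00 ✓; |QA| = 50.50 ✓; ∠(EA, AQ) = 90.00° ✓; |EA| = 13.30 ✓; bearing(E→Z) − bearing(E→A) = 53.00° ✓; |EZ| = 13.30 ✓; ∠(EZ, ZK) = 90.00° ✓; |ZK| = 30.60 ✗.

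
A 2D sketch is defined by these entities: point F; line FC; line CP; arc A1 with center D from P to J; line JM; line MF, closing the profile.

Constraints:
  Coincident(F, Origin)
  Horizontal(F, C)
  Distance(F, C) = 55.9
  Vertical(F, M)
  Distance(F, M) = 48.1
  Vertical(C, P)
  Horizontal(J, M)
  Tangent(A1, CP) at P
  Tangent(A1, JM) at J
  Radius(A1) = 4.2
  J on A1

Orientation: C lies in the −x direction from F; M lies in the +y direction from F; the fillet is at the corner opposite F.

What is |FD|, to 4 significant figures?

67.82

F is at the origin; F and C share the same y with |FC| = 55.9 and C on the −x side, so C = (-55.90, 0.000). F and M share the same x with |FM| = 48.1 and M on the +y side, so M = (0.000, 48.10). The virtual corner opposite F is at (-55.90, 48.10). Tangency of A1 to CP means the radius DP is perpendicular to CP and tangency of A1 to JM means the radius DJ is perpendicular to JM, with radius 4.2, so the center D sits 4.2 in from both sides at D = (-51.70, 43.90). Then |FD| = |D − F| = 67.82.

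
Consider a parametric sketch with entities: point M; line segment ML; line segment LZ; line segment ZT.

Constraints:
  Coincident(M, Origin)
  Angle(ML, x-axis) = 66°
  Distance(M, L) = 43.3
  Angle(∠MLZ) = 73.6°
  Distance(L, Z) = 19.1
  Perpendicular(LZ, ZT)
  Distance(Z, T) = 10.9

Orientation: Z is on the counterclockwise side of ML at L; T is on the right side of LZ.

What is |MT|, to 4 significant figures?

52.89

M is at the origin; ML runs at 66.0° with length 43.3, so L = 43.3·(cos 66.0°, sin 66.0°) = (17.61, 39.56). ∠MLZ = 73.6°, so LZ runs at 66.0° + (180° − 73.6°) = 172.4° from the x-axis; with |LZ| = 19.1, Z = L + 19.1·(cos 172.4°, sin 172.4°) = (-1.321, 42.08). The perpendicularity gives ZT at right angles to LZ; with |ZT| = 10.9 on the right of LZ, T = Z + 10.9·(0.1323, 0.9912) = (0.1211, 52.89). Then |MT| = |T − M| = 52.89.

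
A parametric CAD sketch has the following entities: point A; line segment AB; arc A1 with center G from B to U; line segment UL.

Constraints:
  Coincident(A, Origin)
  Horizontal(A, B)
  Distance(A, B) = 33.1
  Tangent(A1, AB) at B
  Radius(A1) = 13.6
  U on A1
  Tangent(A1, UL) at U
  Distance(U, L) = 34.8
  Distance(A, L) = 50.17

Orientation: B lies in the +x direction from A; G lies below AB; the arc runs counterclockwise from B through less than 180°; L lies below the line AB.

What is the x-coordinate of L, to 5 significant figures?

16.864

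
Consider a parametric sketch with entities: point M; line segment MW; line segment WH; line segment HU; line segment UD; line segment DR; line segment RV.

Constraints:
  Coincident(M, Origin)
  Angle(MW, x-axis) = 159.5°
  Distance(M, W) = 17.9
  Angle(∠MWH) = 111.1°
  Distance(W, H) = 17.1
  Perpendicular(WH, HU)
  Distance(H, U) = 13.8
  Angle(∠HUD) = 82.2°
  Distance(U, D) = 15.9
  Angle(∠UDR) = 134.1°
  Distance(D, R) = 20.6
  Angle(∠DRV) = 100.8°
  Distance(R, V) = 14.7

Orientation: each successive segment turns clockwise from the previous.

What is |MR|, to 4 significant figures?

22.10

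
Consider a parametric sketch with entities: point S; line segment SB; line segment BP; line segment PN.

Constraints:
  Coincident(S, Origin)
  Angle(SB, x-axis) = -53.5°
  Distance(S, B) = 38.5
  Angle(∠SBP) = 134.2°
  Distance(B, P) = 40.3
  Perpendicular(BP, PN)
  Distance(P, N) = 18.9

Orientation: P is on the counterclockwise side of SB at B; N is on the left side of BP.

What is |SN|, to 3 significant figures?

67.7

S is at the origin; SB runs at -53.5° with length 38.5, so B = 38.5·(cos -53.5°, sin -53.5°) = (22.9, -30.9). ∠SBP = 134.2°, so BP runs at -53.5° + (180° − 134.2°) = -7.70° from the x-axis; with |BP| = 40.3, P = B + 40.3·(cos -7.70°, sin -7.70°) = (62.8, -36.3). BP is perpendicular to PN; with |PN| = 18.9 on the left of BP, N = P + 18.9·(0.134, 0.991) = (65.4, -17.6). Then |SN| = |N − S| = 67.7.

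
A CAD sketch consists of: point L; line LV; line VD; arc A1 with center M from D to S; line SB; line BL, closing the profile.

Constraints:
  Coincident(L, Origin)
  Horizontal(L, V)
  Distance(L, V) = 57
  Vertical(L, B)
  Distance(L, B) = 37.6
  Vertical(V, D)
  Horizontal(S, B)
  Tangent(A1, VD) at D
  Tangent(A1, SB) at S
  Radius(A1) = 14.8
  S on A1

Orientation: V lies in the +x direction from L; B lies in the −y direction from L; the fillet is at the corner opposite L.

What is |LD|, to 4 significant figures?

61.39

L is at the origin; L and V share the same y with |LV| = 57.0 and V on the +x side, so V = (57.00, 0.000). L and B share the same x with |LB| = 37.6 and B on the −y side, so B = (0.000, -37.60). The virtual corner opposite L is at (57.00, -37.60). Tangency of A1 to VD means the radius MD is perpendicular to VD and since A1 is tangent to SB there, MS ⟂ SB, with radius 14.8, so the center M sits 14.8 in from both sides at M = (42.20, -22.80). That places the tangent points at D = (57.00, -22.80) on VD and S = (42.20, -37.60) on SB. Then |LD| = |D − L| = 61.39.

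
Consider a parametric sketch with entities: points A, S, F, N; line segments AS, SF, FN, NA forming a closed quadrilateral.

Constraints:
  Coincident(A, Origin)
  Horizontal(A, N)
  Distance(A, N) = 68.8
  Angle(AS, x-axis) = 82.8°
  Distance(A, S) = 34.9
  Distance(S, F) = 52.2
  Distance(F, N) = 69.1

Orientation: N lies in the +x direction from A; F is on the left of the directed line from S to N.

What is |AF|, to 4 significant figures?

80.27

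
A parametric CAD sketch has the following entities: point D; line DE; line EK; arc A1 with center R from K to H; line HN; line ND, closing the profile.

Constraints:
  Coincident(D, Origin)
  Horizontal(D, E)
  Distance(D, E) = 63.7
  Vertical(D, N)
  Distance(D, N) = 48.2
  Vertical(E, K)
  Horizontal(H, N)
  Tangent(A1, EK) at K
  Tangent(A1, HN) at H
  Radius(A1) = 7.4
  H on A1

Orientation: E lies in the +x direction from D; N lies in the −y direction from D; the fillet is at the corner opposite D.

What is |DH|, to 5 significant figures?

74.114

The virtual corner opposite D is at (63.700, -48.200). Tangency of A1 to EK means the radius RK is perpendicular to EK and A1 meets HN tangentially, so RH is at right angles to HN, with radius 7.4, so the center R sits 7.4 in from both sides at R = (56.300, -40.800). That places the tangent points at K = (63.700, -40.800) on EK and H = (56.300, -48.200) on HN. Then |DH| = |H − D| = 74.114.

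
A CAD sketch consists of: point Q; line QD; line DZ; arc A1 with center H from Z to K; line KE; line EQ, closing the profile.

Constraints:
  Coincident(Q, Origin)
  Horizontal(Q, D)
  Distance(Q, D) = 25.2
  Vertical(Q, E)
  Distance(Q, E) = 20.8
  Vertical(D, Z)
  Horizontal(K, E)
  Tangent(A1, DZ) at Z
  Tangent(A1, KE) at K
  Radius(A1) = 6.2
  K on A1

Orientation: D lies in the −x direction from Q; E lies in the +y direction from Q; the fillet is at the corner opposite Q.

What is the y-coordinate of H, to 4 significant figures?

14.60

Q is at the origin; QD is horizontal with |QD| = 25.2 and D on the −x side, so D = (-25.20, 0.000). Q and E share the same x with |QE| = 20.8 and E on the +y side, so E = (0.000, 20.80). The virtual corner opposite Q is at (-25.20, 20.80). A1 meets DZ tangentially, so HZ is at right angles to DZ and the tangent condition forces HK to be normal to KE, with radius 6.2, so the center H sits 6.2 in from both sides at H = (-19.00, 14.60). So H.y = 14.60.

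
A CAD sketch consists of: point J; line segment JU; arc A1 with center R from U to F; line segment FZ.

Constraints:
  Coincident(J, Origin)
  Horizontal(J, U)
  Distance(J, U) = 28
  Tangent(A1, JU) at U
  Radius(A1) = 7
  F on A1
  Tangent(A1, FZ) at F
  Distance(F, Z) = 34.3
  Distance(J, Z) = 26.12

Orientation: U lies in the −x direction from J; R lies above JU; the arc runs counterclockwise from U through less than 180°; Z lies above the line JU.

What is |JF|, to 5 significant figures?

23.175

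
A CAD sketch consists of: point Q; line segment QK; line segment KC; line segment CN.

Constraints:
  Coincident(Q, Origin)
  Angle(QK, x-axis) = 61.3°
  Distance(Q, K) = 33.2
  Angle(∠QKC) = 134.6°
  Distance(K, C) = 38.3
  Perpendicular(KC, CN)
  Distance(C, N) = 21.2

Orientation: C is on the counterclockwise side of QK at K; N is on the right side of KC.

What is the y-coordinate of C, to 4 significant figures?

65.81

Q is at the origin; QK runs at 61.3° with length 33.2, so K = 33.2·(cos 61.3°, sin 61.3°) = (15.94, 29.12). ∠QKC = 134.6°, so KC runs at 61.3° + (180° − 134.6°) = 106.7° from the x-axis; with |KC| = 38.3, C = K + 38.3·(cos 106.7°, sin 106.7°) = (4.938, 65.81). So C.y = 65.81.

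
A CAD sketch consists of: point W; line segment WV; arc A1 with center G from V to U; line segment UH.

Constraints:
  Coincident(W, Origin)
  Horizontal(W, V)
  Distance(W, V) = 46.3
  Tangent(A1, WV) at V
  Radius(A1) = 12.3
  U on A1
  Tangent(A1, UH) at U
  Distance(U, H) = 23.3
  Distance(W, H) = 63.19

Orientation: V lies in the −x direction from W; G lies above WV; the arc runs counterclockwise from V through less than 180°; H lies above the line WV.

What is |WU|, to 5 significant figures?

41.338

Checks: W.y = 0.00, V.y = 0.00 ✓; |GU| = 12.30 ✓; ∠(GU, UH) = 90.00° ✓; |UH| = 23.30 ✓; |WH| = 63.19 ✓.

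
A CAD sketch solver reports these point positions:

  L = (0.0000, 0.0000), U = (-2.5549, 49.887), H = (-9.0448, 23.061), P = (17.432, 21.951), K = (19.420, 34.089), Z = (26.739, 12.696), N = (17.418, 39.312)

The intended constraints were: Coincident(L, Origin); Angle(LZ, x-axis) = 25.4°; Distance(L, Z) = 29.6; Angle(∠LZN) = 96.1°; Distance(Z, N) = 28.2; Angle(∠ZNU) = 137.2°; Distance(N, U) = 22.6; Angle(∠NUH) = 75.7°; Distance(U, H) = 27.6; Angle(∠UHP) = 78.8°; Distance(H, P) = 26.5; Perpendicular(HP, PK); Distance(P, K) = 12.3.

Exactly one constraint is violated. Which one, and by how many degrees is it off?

Perpendicular(HP, PK) — off by 6.90°.

L = (0.00, 0.00) ✓; LZ at 25.40° ✓; |LZ| = 29.60 ✓; ∠LZN = 96.10° ✓; |ZN| = 28.20 ✓; ∠ZNU = 137.2° ✓; |NU| = 22.60 ✓; ∠NUH = 75.70° ✓; |UH| = 27.60 ✓; ∠UHP = 78.80° ✓; |HP| = 26.50 ✓; ∠(HP, PK) = 83.10° ✗; |PK| = 12.30 ✓.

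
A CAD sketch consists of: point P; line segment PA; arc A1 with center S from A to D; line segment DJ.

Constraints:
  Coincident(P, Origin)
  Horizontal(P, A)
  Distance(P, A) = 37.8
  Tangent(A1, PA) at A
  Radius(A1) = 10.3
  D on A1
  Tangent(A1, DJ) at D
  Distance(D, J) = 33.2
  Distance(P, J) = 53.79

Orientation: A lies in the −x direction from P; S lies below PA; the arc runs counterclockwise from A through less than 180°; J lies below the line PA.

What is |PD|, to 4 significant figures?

49.23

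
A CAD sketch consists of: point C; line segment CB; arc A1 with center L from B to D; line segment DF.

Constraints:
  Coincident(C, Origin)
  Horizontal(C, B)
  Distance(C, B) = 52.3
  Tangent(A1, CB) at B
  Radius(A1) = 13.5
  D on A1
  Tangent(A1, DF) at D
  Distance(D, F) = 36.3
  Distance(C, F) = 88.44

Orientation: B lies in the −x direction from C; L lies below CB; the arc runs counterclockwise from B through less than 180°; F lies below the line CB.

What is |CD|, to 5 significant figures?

65.636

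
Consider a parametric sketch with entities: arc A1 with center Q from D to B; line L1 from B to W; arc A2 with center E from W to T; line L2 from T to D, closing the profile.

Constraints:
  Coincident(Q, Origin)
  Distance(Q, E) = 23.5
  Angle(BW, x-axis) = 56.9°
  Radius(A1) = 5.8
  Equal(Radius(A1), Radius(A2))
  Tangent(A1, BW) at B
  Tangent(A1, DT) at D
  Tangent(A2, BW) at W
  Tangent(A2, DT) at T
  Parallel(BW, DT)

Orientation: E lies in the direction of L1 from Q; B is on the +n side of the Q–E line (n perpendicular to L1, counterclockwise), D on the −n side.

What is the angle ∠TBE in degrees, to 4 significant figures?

12.41°

The slot axis is L1's direction at 56.9°, so u = (cos 56.9°, sin 56.9°) = (0.5461, 0.8377) and n = (−sin 56.9°, cos 56.9°) = (-0.8377, 0.5461). Q is at the origin and E lies 23.5 along u from Q, so E = 23.5·u = (12.83, 19.69). Tangency of A1 to both parallel lines with radius 5.8 puts B and D at Q ± 5.8·n: B = (-4.859, 3.167), D = (4.859, -3.167). Equal radii place W and T the same way about E: W = E + 5.8·n = (7.975, 22.85), T = E − 5.8·n = (17.69, 16.52). Then cos ∠TBE = BT·BE / (|BT||BE|), giving 12.41°.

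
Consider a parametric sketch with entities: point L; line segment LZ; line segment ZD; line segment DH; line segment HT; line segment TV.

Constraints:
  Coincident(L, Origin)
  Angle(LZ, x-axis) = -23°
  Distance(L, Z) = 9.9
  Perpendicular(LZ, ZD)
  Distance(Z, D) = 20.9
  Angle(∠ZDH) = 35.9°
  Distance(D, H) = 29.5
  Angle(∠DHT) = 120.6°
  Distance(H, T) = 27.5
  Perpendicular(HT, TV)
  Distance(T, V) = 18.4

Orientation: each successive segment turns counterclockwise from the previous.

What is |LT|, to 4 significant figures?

28.44

L is at the origin; LZ runs at -23.0° with length 9.9, so Z = (9.113, -3.868). LZ is perpendicular to ZD, so ZD runs at 67.00°; with |ZD| = 20.9, D = (17.28, 15.37). ∠ZDH = 35.9° gives DH at -148.9° from the x-axis; with |DH| = 29.5, H = (-7.981, 0.1326). ∠DHT = 120.6° gives HT at -89.50° from the x-axis; with |HT| = 27.5, T = (-7.741, -27.37). Then |LT| = |T − L| = 28.44.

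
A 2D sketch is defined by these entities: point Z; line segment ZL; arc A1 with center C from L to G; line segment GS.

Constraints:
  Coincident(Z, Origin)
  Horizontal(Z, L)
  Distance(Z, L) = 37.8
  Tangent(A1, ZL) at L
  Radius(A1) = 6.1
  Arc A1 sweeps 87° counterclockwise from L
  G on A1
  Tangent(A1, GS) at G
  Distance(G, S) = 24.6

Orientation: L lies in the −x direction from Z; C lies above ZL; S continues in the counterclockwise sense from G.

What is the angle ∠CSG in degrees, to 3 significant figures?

13.9°

On A1, L sits at bearing -90° from C; an 87° counterclockwise sweep puts G at bearing -3°, so G = C + 6.1·(cos -3°, sin -3°) = (-31.7, 5.78). Since A1 is tangent to GS there, CG ⟂ GS, so GS runs along (−sin -3°, cos -3°); with |GS| = 24.6, S = (-30.4, 30.3). Then cos ∠CSG = SC·SG / (|SC||SG|), giving 13.9°.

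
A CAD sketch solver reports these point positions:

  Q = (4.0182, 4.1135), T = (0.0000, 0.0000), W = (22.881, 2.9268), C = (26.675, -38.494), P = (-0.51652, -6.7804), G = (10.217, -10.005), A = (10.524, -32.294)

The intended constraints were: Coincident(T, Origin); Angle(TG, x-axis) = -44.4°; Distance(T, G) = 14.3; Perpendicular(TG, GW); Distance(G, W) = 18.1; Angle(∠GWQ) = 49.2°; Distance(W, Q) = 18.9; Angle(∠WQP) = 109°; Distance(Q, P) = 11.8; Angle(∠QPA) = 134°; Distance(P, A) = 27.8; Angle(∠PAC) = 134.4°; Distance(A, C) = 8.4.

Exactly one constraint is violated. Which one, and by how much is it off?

Distance(A, C) = 8.4 — off by 8.90.

T = (0.00, 0.00) ✓; TG at -44.40° ✓; |TG| = 14.30 ✓; ∠(TG, GW) = 90.00° ✓; |GW| = 18.10 ✓; ∠GWQ = 49.20° ✓; |WQ| = 18.90 ✓; ∠WQP = 109.0° ✓; |QP| = 11.80 ✓; ∠QPA = 134.0° ✓; |PA| = 27.80 ✓; ∠PAC = 134.4° ✓; |AC| = 17.30 ✗.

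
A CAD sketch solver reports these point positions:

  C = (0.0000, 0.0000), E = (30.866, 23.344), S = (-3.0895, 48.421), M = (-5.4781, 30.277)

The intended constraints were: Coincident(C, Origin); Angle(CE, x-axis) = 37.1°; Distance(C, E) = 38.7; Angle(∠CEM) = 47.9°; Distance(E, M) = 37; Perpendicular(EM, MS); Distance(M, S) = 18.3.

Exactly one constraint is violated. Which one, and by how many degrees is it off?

Perpendicular(EM, MS) — off by 3.30°.

C = (0.00, 0.00) ✓; CE at 37.10° ✓; |CE| = 38.70 ✓; ∠CEM = 47.90° ✓; |EM| = 37.00 ✓; ∠(EM, MS) = 86.70° ✗; |MS| = 18.30 ✓.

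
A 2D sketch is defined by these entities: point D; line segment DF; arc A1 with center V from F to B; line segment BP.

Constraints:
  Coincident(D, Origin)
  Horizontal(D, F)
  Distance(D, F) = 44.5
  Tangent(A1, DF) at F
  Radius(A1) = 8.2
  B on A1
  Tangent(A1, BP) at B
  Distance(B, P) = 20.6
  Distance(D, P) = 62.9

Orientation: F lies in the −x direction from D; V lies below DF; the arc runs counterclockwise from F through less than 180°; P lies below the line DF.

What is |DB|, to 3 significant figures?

52.9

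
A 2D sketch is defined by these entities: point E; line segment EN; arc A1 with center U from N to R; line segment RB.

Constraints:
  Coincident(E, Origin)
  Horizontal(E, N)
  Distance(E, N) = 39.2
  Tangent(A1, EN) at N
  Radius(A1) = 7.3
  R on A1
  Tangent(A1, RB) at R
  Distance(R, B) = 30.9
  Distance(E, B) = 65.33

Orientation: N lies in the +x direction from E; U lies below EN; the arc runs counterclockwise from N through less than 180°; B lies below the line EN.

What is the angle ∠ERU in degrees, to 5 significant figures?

115.97°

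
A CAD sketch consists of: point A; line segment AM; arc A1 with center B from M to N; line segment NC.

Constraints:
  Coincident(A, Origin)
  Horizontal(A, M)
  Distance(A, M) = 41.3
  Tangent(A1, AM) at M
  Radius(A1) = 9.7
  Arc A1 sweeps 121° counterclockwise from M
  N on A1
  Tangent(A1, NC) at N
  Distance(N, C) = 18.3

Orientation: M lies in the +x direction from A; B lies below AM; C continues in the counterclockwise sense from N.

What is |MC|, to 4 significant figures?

30.40

On A1, M sits at bearing 90° from B; a 121° counterclockwise sweep puts N at bearing 211°, so N = B + 9.7·(cos 211°, sin 211°) = (32.99, -14.70). A1 meets NC tangentially, so BN is at right angles to NC, so NC runs along (−sin 211°, cos 211°); with |NC| = 18.3, C = (42.41, -30.38). Then |MC| = |C − M| = 30.40.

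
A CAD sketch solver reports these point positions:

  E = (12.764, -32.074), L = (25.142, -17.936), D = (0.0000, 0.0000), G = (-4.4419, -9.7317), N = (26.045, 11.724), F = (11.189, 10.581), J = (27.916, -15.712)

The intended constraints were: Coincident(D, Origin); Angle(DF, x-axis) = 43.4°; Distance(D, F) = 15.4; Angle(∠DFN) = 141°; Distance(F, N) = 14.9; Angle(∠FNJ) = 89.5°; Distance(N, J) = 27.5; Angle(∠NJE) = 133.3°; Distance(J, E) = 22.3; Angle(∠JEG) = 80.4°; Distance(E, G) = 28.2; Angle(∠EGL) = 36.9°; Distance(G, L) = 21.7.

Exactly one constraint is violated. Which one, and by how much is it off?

Distance(G, L) = 21.7 — off by 9.00.

D = (0.00, 0.00) ✓; DF at 43.40° ✓; |DF| = 15.40 ✓; ∠DFN = 141.0° ✓; |FN| = 14.90 ✓; ∠FNJ = 89.50° ✓; |NJ| = 27.50 ✓; ∠NJE = 133.3° ✓; |JE| = 22.30 ✓; ∠JEG = 80.40° ✓; |EG| = 28.20 ✓; ∠EGL = 36.90° ✓; |GL| = 30.70 ✗.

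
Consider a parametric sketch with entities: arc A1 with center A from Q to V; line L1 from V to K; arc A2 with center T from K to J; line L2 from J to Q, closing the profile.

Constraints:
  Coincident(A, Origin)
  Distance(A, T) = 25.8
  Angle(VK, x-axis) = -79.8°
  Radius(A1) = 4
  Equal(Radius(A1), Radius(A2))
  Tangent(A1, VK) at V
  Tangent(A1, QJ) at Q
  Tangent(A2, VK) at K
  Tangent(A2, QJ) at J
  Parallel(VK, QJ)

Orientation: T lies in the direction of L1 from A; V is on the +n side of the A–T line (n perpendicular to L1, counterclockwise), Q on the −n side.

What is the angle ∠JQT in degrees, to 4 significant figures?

8.813°

The slot axis is L1's direction at -79.8°, so u = (cos -79.8°, sin -79.8°) = (0.1771, -0.9842) and n = (−sin -79.8°, cos -79.8°) = (0.9842, 0.1771). A is at the origin and T lies 25.8 along u from A, so T = 25.8·u = (4.569, -25.39). Tangency of A1 to both parallel lines with radius 4.0 puts V and Q at A ± 4.0·n: V = (3.937, 0.7083), Q = (-3.937, -0.7083). Equal radii place K and J the same way about T: K = T + 4.0·n = (8.506, -24.68), J = T − 4.0·n = (0.6320, -26.10). Then cos ∠JQT = QJ·QT / (|QJ||QT|), giving 8.813°.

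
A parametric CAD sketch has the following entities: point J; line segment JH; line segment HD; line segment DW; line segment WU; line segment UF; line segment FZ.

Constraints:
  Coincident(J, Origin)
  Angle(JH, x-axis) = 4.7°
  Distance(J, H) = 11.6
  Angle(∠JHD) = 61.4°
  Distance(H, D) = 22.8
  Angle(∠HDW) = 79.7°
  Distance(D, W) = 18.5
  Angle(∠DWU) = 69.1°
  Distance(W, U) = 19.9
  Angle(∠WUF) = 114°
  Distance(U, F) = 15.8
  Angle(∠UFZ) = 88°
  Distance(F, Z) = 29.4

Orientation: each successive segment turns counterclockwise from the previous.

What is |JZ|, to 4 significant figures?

30.91

J is at the origin; JH runs at 4.7° with length 11.6, so H = (11.56, 0.9505). ∠JHD = 61.4° gives HD at 123.3° from the x-axis; with |HD| = 22.8, D = (-0.9567, 20.01). ∠HDW = 79.7° gives DW at -136.4° from the x-axis; with |DW| = 18.5, W = (-14.35, 7.249). ∠DWU = 69.1° gives WU at -25.50° from the x-axis; with |WU| = 19.9, U = (3.608, -1.318). ∠WUF = 114.0° gives UF at 40.50° from the x-axis; with |UF| = 15.8, F = (15.62, 8.943). ∠UFZ = 88.0° gives FZ at 132.5° from the x-axis; with |FZ| = 29.4, Z = (-4.240, 30.62). Then |JZ| = |Z − J| = 30.91.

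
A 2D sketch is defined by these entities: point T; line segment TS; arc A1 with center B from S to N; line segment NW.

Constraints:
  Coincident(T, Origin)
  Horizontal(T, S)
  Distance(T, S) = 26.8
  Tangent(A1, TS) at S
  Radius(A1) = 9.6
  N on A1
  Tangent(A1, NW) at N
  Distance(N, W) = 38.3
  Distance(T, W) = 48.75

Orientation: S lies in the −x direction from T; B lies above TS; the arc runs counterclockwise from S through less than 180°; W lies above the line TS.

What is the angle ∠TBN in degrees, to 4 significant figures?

14.25°

T is at the origin; T and S share the same y with |TS| = 26.8 and S on the −x side, so S = (-26.80, 0.000). Since A1 is tangent to TS there, BS ⟂ TS, so B = S + (0, 9.6) = (-26.80, 9.600). Since BN ⟂ NW (tangency), |BW| = √(9.6² + 38.3²) = 39.48 regardless of where N sits on A1. So W lies on both circle(T, 48.75) and circle(B, 39.48); the above-TS intersection is W = (-13.60, 46.81). N is the foot of the tangent from W: N = (-17.24, 8.687).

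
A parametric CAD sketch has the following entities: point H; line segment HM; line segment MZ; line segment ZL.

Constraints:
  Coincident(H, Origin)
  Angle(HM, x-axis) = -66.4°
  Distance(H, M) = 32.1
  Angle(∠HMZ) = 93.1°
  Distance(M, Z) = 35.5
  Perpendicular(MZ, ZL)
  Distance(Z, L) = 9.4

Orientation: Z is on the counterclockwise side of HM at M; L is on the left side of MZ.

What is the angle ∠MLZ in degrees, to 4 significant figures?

75.17°

H is at the origin; HM runs at -66.4° with length 32.1, so M = 32.1·(cos -66.4°, sin -66.4°) = (12.85, -29.42). ∠HMZ = 93.1°, so MZ runs at -66.4° + (180° − 93.1°) = 20.50° from the x-axis; with |MZ| = 35.5, Z = M + 35.5·(cos 20.50°, sin 20.50°) = (46.10, -16.98). The perpendicularity gives ZL at right angles to MZ; with |ZL| = 9.4 on the left of MZ, L = Z + 9.4·(-0.3502, 0.9367) = (42.81, -8.178). Then cos ∠MLZ = LM·LZ / (|LM||LZ|), giving 75.17°.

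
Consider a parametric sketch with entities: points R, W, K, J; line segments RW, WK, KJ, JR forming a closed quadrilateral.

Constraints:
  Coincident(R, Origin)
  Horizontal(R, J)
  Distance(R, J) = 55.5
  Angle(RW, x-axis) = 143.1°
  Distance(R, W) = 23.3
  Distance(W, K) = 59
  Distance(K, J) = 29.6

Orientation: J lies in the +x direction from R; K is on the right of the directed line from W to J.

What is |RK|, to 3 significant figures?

35.8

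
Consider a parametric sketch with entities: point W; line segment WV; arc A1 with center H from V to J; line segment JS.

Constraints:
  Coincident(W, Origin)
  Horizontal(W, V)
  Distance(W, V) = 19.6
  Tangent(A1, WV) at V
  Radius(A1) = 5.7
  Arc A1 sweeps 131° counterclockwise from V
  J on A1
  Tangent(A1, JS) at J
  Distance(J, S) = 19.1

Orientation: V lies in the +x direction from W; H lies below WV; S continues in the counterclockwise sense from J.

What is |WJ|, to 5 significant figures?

17.976

A1 meets WV tangentially, so HV is at right angles to WV, so H = V + (0, -5.7) = (19.600, -5.7000). On A1, V sits at bearing 90° from H; a 131° counterclockwise sweep puts J at bearing 221°, so J = H + 5.7·(cos 221°, sin 221°) = (15.298, -9.4395). Then |WJ| = |J − W| = 17.976.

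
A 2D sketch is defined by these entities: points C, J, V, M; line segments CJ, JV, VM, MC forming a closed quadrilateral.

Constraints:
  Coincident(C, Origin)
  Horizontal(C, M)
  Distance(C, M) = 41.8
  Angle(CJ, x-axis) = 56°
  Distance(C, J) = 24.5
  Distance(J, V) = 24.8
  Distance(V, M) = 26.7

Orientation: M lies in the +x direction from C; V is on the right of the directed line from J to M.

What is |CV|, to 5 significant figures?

16.090

C is at the origin; CM is horizontal with |CM| = 41.8 and M in +x, so M = (41.8, 0). CJ runs at 56.0° with |CJ| = 24.5, so J = (13.700, 20.311). V is determined by |JV| = 24.8 and |VM| = 26.7 together: it lies at the intersection of circle(J, 24.8) and circle(M, 26.7). With |JM| = 34.672, the foot of the radical line on JM is 15.925 from J and the perpendicular offset is √(24.8² − 15.925²) = 19.011. Taking the right-of-JM solution: V = (15.469, -4.4254).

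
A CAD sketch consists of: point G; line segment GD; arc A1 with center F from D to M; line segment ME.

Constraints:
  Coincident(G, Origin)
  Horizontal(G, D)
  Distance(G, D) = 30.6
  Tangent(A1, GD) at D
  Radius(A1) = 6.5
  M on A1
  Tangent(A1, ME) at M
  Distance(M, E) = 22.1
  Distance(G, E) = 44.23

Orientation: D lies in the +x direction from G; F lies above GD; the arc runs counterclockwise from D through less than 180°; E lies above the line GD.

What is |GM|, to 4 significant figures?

37.78

G is at the origin; GD is horizontal with |GD| = 30.6 and D on the +x side, so D = (30.60, 0.000). Tangency of A1 to GD means the radius FD is perpendicular to GD, so F = D + (0, 6.5) = (30.60, 6.500). Since FM ⟂ ME (tangency), |FE| = √(6.5² + 22.1²) = 23.04 regardless of where M sits on A1. So E lies on both circle(G, 44.23) and circle(F, 23.04); the above-GD intersection is E = (33.04, 29.41). M is the foot of the tangent from E: M = (36.99, 7.664).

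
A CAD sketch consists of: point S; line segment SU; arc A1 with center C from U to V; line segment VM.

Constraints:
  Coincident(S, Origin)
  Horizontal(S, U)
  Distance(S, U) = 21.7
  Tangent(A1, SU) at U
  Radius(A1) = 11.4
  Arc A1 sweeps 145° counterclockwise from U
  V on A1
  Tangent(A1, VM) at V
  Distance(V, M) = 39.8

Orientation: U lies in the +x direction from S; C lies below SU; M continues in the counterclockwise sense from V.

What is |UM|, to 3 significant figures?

50.8

S is at the origin; S and U share the same y with |SU| = 21.7 and U on the +x side, so U = (21.7, 0.00). Tangency of A1 to SU means the radius CU is perpendicular to SU, so C = U + (0, -11.4) = (21.7, -11.4). On A1, U sits at bearing 90° from C; a 145° counterclockwise sweep puts V at bearing 235°, so V = C + 11.4·(cos 235°, sin 235°) = (15.2, -20.7). The tangent condition forces CV to be normal to VM, so VM runs along (−sin 235°, cos 235°); with |VM| = 39.8, M = (47.8, -43.6). Then |UM| = |M − U| = 50.8.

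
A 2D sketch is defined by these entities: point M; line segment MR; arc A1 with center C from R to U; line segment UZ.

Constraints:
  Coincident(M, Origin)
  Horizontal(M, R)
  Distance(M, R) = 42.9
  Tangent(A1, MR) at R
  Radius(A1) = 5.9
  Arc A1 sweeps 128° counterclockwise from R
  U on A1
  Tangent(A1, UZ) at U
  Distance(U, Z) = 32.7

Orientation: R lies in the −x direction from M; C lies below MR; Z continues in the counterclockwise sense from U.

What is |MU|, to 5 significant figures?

48.495

M is at the origin; M and R share the same y with |MR| = 42.9 and R on the −x side, so R = (-42.900, 0.0000). A1 meets MR tangentially, so CR is at right angles to MR, so C = R + (0, -5.9) = (-42.900, -5.9000). On A1, R sits at bearing 90° from C; a 128° counterclockwise sweep puts U at bearing 218°, so U = C + 5.9·(cos 218°, sin 218°) = (-47.549, -9.5324). Then |MU| = |U − M| = 48.495.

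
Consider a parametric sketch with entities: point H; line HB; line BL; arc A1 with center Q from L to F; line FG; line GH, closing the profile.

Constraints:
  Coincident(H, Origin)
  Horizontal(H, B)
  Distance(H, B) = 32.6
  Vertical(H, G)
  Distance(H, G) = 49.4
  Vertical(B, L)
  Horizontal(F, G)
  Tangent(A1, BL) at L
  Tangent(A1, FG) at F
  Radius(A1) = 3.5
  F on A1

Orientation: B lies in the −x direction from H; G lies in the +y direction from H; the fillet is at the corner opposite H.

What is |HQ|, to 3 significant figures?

54.3

H is at the origin; H and B share the same y with |HB| = 32.6 and B on the −x side, so B = (-32.6, 0.00). HG is vertical with |HG| = 49.4 and G on the +y side, so G = (0.00, 49.4). The virtual corner opposite H is at (-32.6, 49.4). A1 meets BL tangentially, so QL is at right angles to BL and tangency of A1 to FG means the radius QF is perpendicular to FG, with radius 3.5, so the center Q sits 3.5 in from both sides at Q = (-29.1, 45.9). Then |HQ| = |Q − H| = 54.3.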